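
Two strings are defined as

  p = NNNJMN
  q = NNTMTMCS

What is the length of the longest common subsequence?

3

Match N [1,1] → N [2,2] → M [5,6] — 3 characters in the same relative order in both. dp[6][8] = 3 confirms this is the maximum.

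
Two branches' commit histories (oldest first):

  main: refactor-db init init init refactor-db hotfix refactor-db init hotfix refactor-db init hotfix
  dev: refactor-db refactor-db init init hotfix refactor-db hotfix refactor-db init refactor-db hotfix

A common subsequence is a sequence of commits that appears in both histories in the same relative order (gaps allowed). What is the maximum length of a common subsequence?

Pick refactor-db at main[1]=dev[2] → init at main[2]=dev[3] → init at main[3]=dev[4] → refactor-db at main[5]=dev[6] → hotfix at main[6]=dev[7] → refactor-db at main[7]=dev[8] → init at main[8]=dev[9] → refactor-db at main[10]=dev[10] → hotfix at main[12]=dev[11]; all 9 commits appear in both, in order. dp[12][11] = 9 confirms this is the maximum.

9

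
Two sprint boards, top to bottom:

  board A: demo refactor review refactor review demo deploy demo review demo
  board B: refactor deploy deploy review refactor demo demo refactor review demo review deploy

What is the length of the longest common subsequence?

7

Taking refactor (board A #2, board B #1), then review (board A #3, board B #4), then refactor (board A #4, board B #5), then demo (board A #6, board B #6), then demo (board A #8, board B #7), then review (board A #9, board B #9), then demo (board A #10, board B #10) gives a common subsequence of length 7, and the DP table's final entry dp[10][12] is also 7, so no common subsequence is longer.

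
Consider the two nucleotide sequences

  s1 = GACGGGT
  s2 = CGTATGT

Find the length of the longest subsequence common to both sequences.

4

Pick G (s1 #1, s2 #2), then A (s1 #2, s2 #4), then G (s1 #6, s2 #6), then T (s1 #7, s2 #7); all 4 bases appear in both, in order, and the DP table's final entry dp[7][7] is also 4, so no common subsequence is longer.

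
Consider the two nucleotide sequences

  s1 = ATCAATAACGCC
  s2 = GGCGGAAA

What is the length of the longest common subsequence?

Match C [3,3], then A [5,6], then A [7,7], then A [8,8] — 4 bases in the same relative order in both. The LCS DP gives dp[12][8] = 4, so this is optimal.

4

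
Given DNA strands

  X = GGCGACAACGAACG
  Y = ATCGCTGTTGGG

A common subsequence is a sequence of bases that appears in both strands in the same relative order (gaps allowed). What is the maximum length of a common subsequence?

5

Match G (X #1, Y #4), G (X #2, Y #7), G (X #4, Y #10), G (X #10, Y #11), G (X #14, Y #12) — 5 bases in the same relative order in both. The LCS DP gives dp[14][12] = 5, so this is optimal.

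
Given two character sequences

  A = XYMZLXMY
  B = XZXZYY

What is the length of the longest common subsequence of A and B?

Let dp[i][j] be the LCS length of the first i characters of A and the first j characters of B. dp[i][j] = dp[i-1][j-1]+1 when the i-th and j-th characters match, else max(dp[i-1][j], dp[i][j-1]).
    ·  X  Z  X  Z  Y  Y
 ·  0  0  0  0  0  0  0
 X  0  1  1  1  1  1  1
 Y  0  1  1  1  1  2  2
 M  0  1  1  1  1  2  2
 Z  0  1  2  2  2  2  2
 L  0  1  2  2  2  2  2
 X  0  1  2  3  3  3  3
 M  0  1  2  3  3  3  3
 Y  0  1  2  3  3  4  4
dp[8][6] = 4. One LCS (by backtracking along matches): XZXY.

4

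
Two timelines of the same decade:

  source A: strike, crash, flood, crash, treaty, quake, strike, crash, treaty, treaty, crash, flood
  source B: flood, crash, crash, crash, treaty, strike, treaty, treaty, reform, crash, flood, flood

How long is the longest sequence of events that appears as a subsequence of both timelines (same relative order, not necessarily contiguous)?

Match crash [2,3], then crash [4,4], then treaty [5,5], then strike [7,6], then treaty [9,7], then treaty [10,8], then crash [11,10], then flood [12,12] — 8 events in the same relative order in both, and the DP table's final entry dp[12][12] is also 8, so no common subsequence is longer.

8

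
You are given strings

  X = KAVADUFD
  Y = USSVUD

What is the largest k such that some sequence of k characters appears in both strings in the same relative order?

Taking V at X[3]=Y[4] → U at X[6]=Y[5] → D at X[8]=Y[6] gives a common subsequence of length 3. dp[8][6] = 3 confirms this is the maximum.

3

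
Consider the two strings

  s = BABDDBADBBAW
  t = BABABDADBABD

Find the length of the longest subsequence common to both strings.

Match B (s #1, t #3) → A (s #2, t #4) → B (s #3, t #5) → D (s #4, t #6) → D (s #5, t #8) → B (s #6, t #9) → A (s #7, t #10) → D (s #8, t #12) — 8 characters in the same relative order in both. dp[12][12] = 8 confirms this is the maximum.

8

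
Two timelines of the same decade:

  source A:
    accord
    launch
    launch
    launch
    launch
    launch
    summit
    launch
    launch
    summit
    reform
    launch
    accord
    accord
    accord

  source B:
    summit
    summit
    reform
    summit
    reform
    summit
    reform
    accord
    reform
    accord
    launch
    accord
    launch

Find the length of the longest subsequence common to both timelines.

Pick summit (source A #7, source B #4); then summit (source A #10, source B #6); then reform (source A #11, source B #7); then accord (source A #13, source B #8); then accord (source A #14, source B #10); then accord (source A #15, source B #12); all 6 events appear in both, in order, and the DP table's final entry dp[15][13] is also 6, so no common subsequence is longer.

6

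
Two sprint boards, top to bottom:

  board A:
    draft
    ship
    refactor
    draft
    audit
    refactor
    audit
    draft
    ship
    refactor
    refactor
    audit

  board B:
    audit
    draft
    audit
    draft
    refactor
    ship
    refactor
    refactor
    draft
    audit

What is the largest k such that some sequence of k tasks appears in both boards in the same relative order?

Pick draft [1,2]; then draft [4,4]; then refactor [6,5]; then ship [9,6]; then refactor [10,7]; then refactor [11,8]; then audit [12,10]; all 7 tasks appear in both, in order. Since dp[12][10] = 7, nothing longer is possible.

7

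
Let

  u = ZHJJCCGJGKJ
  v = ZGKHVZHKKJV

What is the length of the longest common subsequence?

Taking Z at u[1]=v[6], H at u[2]=v[7], K at u[10]=v[9], J at u[11]=v[10] gives a common subsequence of length 4, and the DP table's final entry dp[11][11] is also 4, so no common subsequence is longer.

4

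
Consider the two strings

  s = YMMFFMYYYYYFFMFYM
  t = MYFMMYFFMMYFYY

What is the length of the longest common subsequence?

9

Taking Y (s #1, t #2) → M (s #2, t #4) → M (s #3, t #5) → F (s #4, t #7) → F (s #5, t #8) → M (s #6, t #10) → Y (s #7, t #11) → Y (s #11, t #13) → Y (s #16, t #14) gives a common subsequence of length 9. Since dp[17][14] = 9, nothing longer is possible.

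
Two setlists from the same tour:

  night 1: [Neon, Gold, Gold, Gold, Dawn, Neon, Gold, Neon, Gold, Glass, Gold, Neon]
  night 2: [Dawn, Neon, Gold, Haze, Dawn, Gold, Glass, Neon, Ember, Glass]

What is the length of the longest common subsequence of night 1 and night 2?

Match Neon [1,2], Gold [2,3], Dawn [5,5], Gold [7,6], Neon [8,8], Glass [10,10] — 6 songs in the same relative order in both. dp[12][10] = 6 confirms this is the maximum.

6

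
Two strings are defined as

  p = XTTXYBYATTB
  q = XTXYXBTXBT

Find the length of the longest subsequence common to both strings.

Let dp[i][j] be the LCS length of the first i characters of p and the first j characters of q. dp[i][j] = dp[i-1][j-1]+1 when the i-th and j-th characters match, else max(dp[i-1][j], dp[i][j-1]).
    ·  X  T  X  Y  X  B  T  X  B  T
 ·  0  0  0  0  0  0  0  0  0  0  0
 X  0  1  1  1  1  1  1  1  1  1  1
 T  0  1  2  2  2  2  2  2  2  2  2
 T  0  1  2  2  2  2  2  3  3  3  3
 X  0  1  2  3  3  3  3  3  4  4  4
 Y  0  1  2  3  4  4  4  4  4  4  4
 B  0  1  2  3  4  4  5  5  5  5  5
 Y  0  1  2  3  4  4  5  5  5  5  5
 A  0  1  2  3  4  4  5  5  5  5  5
 T  0  1  2  3  4  4  5  6  6  6  6
 T  0  1  2  3  4  4  5  6  6  6  7
 B  0  1  2  3  4  4  5  6  6  7  7
dp[11][10] = 7. One LCS (by backtracking along matches): XTXYBTT.

7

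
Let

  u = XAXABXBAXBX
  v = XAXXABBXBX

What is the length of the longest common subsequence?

9

Let dp[i][j] be the LCS length of the first i characters of u and the first j characters of v. dp[i][j] = dp[i-1][j-1]+1 when the i-th and j-th characters match, else max(dp[i-1][j], dp[i][j-1]).
    ·  X  A  X  X  A  B  B  X  B  X
 ·  0  0  0  0  0  0  0  0  0  0  0
 X  0  1  1  1  1  1  1  1  1  1  1
 A  0  1  2  2  2  2  2  2  2  2  2
 X  0  1  2  3  3  3  3  3  3  3  3
 A  0  1  2  3  3  4  4  4  4  4  4
 B  0  1  2  3  3  4  5  5  5  5  5
 X  0  1  2  3  4  4  5  5  6  6  6
 B  0  1  2  3  4  4  5  6  6  7  7
 A  0  1  2  3  4  5  5  6  6  7  7
 X  0  1  2  3  4  5  5  6  7  7  8
 B  0  1  2  3  4  5  6  6  7  8  8
 X  0  1  2  3  4  5  6  6  7  8  9
dp[11][10] = 9. One LCS (by backtracking along matches): XAXABBXBX.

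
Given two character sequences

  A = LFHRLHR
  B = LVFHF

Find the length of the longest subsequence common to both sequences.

3

Let dp[i][j] be the LCS length of the first i characters of A and the first j characters of B. dp[i][j] = dp[i-1][j-1]+1 when the i-th and j-th characters match, else max(dp[i-1][j], dp[i][j-1]).
    ·  L  V  F  H  F
 ·  0  0  0  0  0  0
 L  0  1  1  1  1  1
 F  0  1  1  2  2  2
 H  0  1  1  2  3  3
 R  0  1  1  2  3  3
 L  0  1  1  2  3  3
 H  0  1  1  2  3  3
 R  0  1  1  2  3  3
dp[7][5] = 3. One LCS (by backtracking along matches): LFH.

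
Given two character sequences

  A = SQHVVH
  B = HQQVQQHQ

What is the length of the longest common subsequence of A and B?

Taking Q at A[2]=B[3], then V at A[4]=B[4], then H at A[6]=B[7] gives a common subsequence of length 3. The LCS DP gives dp[6][8] = 3, so this is optimal.

3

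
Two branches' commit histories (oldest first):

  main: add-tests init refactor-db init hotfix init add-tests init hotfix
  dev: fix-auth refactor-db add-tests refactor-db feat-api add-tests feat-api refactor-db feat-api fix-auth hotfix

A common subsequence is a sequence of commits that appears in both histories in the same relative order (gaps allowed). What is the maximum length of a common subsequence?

4

Pick add-tests (main #1, dev #3), refactor-db (main #3, dev #4), add-tests (main #7, dev #6), hotfix (main #9, dev #11); all 4 commits appear in both, in order. Since dp[9][11] = 4, nothing longer is possible.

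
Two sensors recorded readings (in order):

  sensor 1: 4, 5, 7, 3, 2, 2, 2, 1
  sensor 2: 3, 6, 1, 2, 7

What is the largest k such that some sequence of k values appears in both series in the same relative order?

Let dp[i][j] be the LCS length of the first i values of sensor 1 and the first j values of sensor 2. dp[i][j] = dp[i-1][j-1]+1 when the i-th and j-th values match, else max(dp[i-1][j], dp[i][j-1]).
    ·  3  6  1  2  7
 ·  0  0  0  0  0  0
 4  0  0  0  0  0  0
 5  0  0  0  0  0  0
 7  0  0  0  0  0  1
 3  0  1  1  1  1  1
 2  0  1  1  1  2  2
 2  0  1  1  1  2  2
 2  0  1  1  1  2  2
 1  0  1  1  2  2  2
dp[8][5] = 2. One LCS (by backtracking along matches): 3, 2.

2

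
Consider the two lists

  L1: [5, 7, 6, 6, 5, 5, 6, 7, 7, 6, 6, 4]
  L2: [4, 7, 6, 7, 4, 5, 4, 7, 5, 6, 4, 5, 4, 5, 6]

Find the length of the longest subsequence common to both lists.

Pick 5 [1,6]; then 7 [2,8]; then 6 [3,10]; then 5 [5,12]; then 5 [6,14]; then 6 [11,15]; all 6 values appear in both, in order. Since dp[12][15] = 6, nothing longer is possible.

6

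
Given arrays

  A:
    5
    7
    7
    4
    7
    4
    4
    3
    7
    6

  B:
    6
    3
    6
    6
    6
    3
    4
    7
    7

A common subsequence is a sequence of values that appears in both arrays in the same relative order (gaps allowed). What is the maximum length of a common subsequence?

3

Pick 4 (A #4, B #7) → 7 (A #5, B #8) → 7 (A #9, B #9); all 3 values appear in both, in order. The LCS DP gives dp[10][9] = 3, so this is optimal.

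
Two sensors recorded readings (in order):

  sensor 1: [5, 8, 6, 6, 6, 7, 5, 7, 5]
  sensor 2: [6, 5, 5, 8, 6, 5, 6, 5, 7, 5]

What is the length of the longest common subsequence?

7

Let dp[i][j] be the LCS length of the first i values of sensor 1 and the first j values of sensor 2. dp[i][j] = dp[i-1][j-1]+1 when the i-th and j-th values match, else max(dp[i-1][j], dp[i][j-1]).
    ·  6  5  5  8  6  5  6  5  7  5
 ·  0  0  0  0  0  0  0  0  0  0  0
 5  0  0  1  1  1  1  1  1  1  1  1
 8  0  0  1  1  2  2  2  2  2  2  2
 6  0  1  1  1  2  3  3  3  3  3  3
 6  0  1  1  1  2  3  3  4  4  4  4
 6  0  1  1  1  2  3  3  4  4  4  4
 7  0  1  1  1  2  3  3  4  4  5  5
 5  0  1  2  2  2  3  4  4  5  5  6
 7  0  1  2  2  2  3  4  4  5  6  6
 5  0  1  2  3  3  3  4  4  5  6  7
dp[9][10] = 7. One LCS (by backtracking along matches): 5, 8, 6, 6, 5, 7, 5.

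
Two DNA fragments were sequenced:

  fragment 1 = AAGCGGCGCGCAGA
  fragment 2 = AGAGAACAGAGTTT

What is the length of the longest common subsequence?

Pick A (fragment 1 #1, fragment 2 #1), A (fragment 1 #2, fragment 2 #3), G (fragment 1 #3, fragment 2 #4), C (fragment 1 #4, fragment 2 #7), G (fragment 1 #10, fragment 2 #9), A (fragment 1 #12, fragment 2 #10), G (fragment 1 #13, fragment 2 #11); all 7 bases appear in both, in order. dp[14][14] = 7 confirms this is the maximum.

7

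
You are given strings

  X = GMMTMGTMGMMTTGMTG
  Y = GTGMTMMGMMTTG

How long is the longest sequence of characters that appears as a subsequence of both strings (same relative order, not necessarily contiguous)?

11

Pick G at X[1]=Y[3]; then M at X[3]=Y[4]; then T at X[4]=Y[5]; then M at X[5]=Y[6]; then M at X[8]=Y[7]; then G at X[9]=Y[8]; then M at X[10]=Y[9]; then M at X[11]=Y[10]; then T at X[13]=Y[11]; then T at X[16]=Y[12]; then G at X[17]=Y[13]; all 11 characters appear in both, in order, and the DP table's final entry dp[17][13] is also 11, so no common subsequence is longer.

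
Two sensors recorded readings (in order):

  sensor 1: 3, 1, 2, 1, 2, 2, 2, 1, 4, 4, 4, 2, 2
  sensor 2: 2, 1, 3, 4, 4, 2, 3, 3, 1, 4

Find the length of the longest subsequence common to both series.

5

One common subsequence of length 5: 2 [3,1], then 1 [4,2], then 2 [5,6], then 1 [8,9], then 4 [11,10], and the DP table's final entry dp[13][10] is also 5, so no common subsequence is longer.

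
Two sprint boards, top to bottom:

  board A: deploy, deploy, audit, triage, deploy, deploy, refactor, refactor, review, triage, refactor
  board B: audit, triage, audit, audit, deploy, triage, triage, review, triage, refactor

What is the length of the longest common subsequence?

One common subsequence of length 6: audit [3,1], then triage [4,2], then deploy [5,5], then review [9,8], then triage [10,9], then refactor [11,10], and the DP table's final entry dp[11][10] is also 6, so no common subsequence is longer.

6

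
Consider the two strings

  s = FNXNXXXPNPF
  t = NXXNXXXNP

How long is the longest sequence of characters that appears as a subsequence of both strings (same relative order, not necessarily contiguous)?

Let dp[i][j] be the LCS length of the first i characters of s and the first j characters of t. dp[i][j] = dp[i-1][j-1]+1 when the i-th and j-th characters match, else max(dp[i-1][j], dp[i][j-1]).
    ·  N  X  X  N  X  X  X  N  P
 ·  0  0  0  0  0  0  0  0  0  0
 F  0  0  0  0  0  0  0  0  0  0
 N  0  1  1  1  1  1  1  1  1  1
 X  0  1  2  2  2  2  2  2  2  2
 N  0  1  2  2  3  3  3  3  3  3
 X  0  1  2  3  3  4  4  4  4  4
 X  0  1  2  3  3  4  5  5  5  5
 X  0  1  2  3  3  4  5  6  6  6
 P  0  1  2  3  3  4  5  6  6  7
 N  0  1  2  3  4  4  5  6  7  7
 P  0  1  2  3  4  4  5  6  7  8
 F  0  1  2  3  4  4  5  6  7  8
dp[11][9] = 8. One LCS (by backtracking along matches): NXNXXXNP.

8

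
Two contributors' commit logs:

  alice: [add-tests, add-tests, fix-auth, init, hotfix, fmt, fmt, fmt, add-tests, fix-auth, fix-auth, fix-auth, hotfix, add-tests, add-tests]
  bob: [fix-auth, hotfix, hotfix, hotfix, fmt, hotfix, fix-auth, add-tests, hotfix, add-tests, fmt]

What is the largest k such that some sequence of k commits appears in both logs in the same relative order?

6

One common subsequence of length 6: fix-auth at alice[3]=bob[1]; then hotfix at alice[5]=bob[4]; then fmt at alice[6]=bob[5]; then add-tests at alice[9]=bob[8]; then hotfix at alice[13]=bob[9]; then add-tests at alice[14]=bob[10]. dp[15][11] = 6 confirms this is the maximum.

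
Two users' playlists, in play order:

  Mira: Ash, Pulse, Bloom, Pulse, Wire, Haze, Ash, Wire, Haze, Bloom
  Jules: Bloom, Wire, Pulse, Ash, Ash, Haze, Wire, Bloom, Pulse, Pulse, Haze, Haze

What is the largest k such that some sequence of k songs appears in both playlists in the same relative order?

5

One common subsequence of length 5: Ash (Mira #1, Jules #5); then Pulse (Mira #2, Jules #9); then Pulse (Mira #4, Jules #10); then Haze (Mira #6, Jules #11); then Haze (Mira #9, Jules #12), and the DP table's final entry dp[10][12] is also 5, so no common subsequence is longer.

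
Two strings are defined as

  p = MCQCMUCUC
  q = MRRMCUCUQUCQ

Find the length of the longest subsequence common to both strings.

Let dp[i][j] be the LCS length of the first i characters of p and the first j characters of q. dp[i][j] = dp[i-1][j-1]+1 when the i-th and j-th characters match, else max(dp[i-1][j], dp[i][j-1]).
    ·  M  R  R  M  C  U  C  U  Q  U  C  Q
 ·  0  0  0  0  0  0  0  0  0  0  0  0  0
 M  0  1  1  1  1  1  1  1  1  1  1  1  1
 C  0  1  1  1  1  2  2  2  2  2  2  2  2
 Q  0  1  1  1  1  2  2  2  2  3  3  3  3
 C  0  1  1  1  1  2  2  3  3  3  3  4  4
 M  0  1  1  1  2  2  2  3  3  3  3  4  4
 U  0  1  1  1  2  2  3  3  4  4  4  4  4
 C  0  1  1  1  2  3  3  4  4  4  4  5  5
 U  0  1  1  1  2  3  4  4  5  5  5  5  5
 C  0  1  1  1  2  3  4  5  5  5  5  6  6
dp[9][12] = 6. One LCS (by backtracking along matches): MCCUUC.

6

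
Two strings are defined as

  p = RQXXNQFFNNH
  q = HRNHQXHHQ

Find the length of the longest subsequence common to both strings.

Let dp[i][j] be the LCS length of the first i characters of p and the first j characters of q. dp[i][j] = dp[i-1][j-1]+1 when the i-th and j-th characters match, else max(dp[i-1][j], dp[i][j-1]).
    ·  H  R  N  H  Q  X  H  H  Q
 ·  0  0  0  0  0  0  0  0  0  0
 R  0  0  1  1  1  1  1  1  1  1
 Q  0  0  1  1  1  2  2  2  2  2
 X  0  0  1  1  1  2  3  3  3  3
 X  0  0  1  1  1  2  3  3  3  3
 N  0  0  1  2  2  2  3  3  3  3
 Q  0  0  1  2  2  3  3  3  3  4
 F  0  0  1  2  2  3  3  3  3  4
 F  0  0  1  2  2  3  3  3  3  4
 N  0  0  1  2  2  3  3  3  3  4
 N  0  0  1  2  2  3  3  3  3  4
 H  0  1  1  2  3  3  3  4  4  4
dp[11][9] = 4. One LCS (by backtracking along matches): RQXQ.

4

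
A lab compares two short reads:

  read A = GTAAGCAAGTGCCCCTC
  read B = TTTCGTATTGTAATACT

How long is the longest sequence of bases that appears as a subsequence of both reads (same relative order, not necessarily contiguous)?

Match G [1,5]; then T [2,6]; then A [3,7]; then G [5,10]; then A [7,12]; then A [8,13]; then T [10,14]; then C [15,16]; then T [16,17] — 9 bases in the same relative order in both. The LCS DP gives dp[17][17] = 9, so this is optimal.

9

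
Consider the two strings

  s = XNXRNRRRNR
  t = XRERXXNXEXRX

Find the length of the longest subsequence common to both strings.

5

One common subsequence of length 5: X at s[3]=t[1], R at s[4]=t[2], R at s[6]=t[4], N at s[9]=t[7], R at s[10]=t[11]. The LCS DP gives dp[10][12] = 5, so this is optimal.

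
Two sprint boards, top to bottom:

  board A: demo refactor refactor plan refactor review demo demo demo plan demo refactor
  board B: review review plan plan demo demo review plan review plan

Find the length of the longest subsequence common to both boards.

One common subsequence of length 4: demo [1,6], then plan [4,8], then review [6,9], then plan [10,10]. The LCS DP gives dp[12][10] = 4, so this is optimal.

4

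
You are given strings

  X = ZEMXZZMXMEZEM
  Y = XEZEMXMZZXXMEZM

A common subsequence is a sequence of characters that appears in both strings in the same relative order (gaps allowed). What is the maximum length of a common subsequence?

Taking Z at X[1]=Y[3], E at X[2]=Y[4], M at X[3]=Y[5], X at X[4]=Y[6], Z at X[5]=Y[8], Z at X[6]=Y[9], X at X[8]=Y[11], M at X[9]=Y[12], E at X[10]=Y[13], Z at X[11]=Y[14], M at X[13]=Y[15] gives a common subsequence of length 11. The LCS DP gives dp[13][15] = 11, so this is optimal.

11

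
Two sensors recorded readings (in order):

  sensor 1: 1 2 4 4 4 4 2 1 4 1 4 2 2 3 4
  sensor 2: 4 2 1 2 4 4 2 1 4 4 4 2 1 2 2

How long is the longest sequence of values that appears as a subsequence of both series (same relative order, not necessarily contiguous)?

One common subsequence of length 10: 1 at sensor 1[1]=sensor 2[3]; then 2 at sensor 1[2]=sensor 2[4]; then 4 at sensor 1[3]=sensor 2[6]; then 4 at sensor 1[4]=sensor 2[9]; then 4 at sensor 1[5]=sensor 2[10]; then 4 at sensor 1[6]=sensor 2[11]; then 2 at sensor 1[7]=sensor 2[12]; then 1 at sensor 1[10]=sensor 2[13]; then 2 at sensor 1[12]=sensor 2[14]; then 2 at sensor 1[13]=sensor 2[15]. The LCS DP gives dp[15][15] = 10, so this is optimal.

10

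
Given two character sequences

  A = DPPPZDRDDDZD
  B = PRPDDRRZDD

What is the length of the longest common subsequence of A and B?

One common subsequence of length 6: P at A[2]=B[1], P at A[3]=B[3], D at A[6]=B[5], R at A[7]=B[7], D at A[10]=B[9], D at A[12]=B[10]. The LCS DP gives dp[12][10] = 6, so this is optimal.

6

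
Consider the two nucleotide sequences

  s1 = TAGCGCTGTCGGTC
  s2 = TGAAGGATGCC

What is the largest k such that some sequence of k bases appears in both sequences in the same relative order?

8

Taking T at s1[1]=s2[1], A at s1[2]=s2[4], G at s1[3]=s2[5], G at s1[5]=s2[6], T at s1[7]=s2[8], G at s1[8]=s2[9], C at s1[10]=s2[10], C at s1[14]=s2[11] gives a common subsequence of length 8. The LCS DP gives dp[14][11] = 8, so this is optimal.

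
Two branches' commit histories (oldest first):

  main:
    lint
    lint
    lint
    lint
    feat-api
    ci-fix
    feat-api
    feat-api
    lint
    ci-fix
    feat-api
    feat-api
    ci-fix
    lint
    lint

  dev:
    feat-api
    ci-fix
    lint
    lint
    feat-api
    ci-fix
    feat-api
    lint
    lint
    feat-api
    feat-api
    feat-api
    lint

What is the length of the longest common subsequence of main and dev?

9

Pick lint (main #3, dev #3) → lint (main #4, dev #4) → feat-api (main #5, dev #5) → ci-fix (main #6, dev #6) → feat-api (main #7, dev #7) → feat-api (main #8, dev #10) → feat-api (main #11, dev #11) → feat-api (main #12, dev #12) → lint (main #15, dev #13); all 9 commits appear in both, in order. dp[15][13] = 9 confirms this is the maximum.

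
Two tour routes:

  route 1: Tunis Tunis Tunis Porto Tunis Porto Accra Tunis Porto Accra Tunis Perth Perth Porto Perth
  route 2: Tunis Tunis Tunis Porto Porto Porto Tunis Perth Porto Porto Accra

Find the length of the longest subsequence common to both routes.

9

Taking Tunis (route 1 #1, route 2 #1), Tunis (route 1 #2, route 2 #2), Tunis (route 1 #3, route 2 #3), Porto (route 1 #4, route 2 #4), Porto (route 1 #6, route 2 #5), Porto (route 1 #9, route 2 #6), Tunis (route 1 #11, route 2 #7), Perth (route 1 #12, route 2 #8), Porto (route 1 #14, route 2 #10) gives a common subsequence of length 9. Since dp[15][11] = 9, nothing longer is possible.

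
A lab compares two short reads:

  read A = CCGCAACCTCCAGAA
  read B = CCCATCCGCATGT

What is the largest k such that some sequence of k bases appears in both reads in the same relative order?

One common subsequence of length 9: C (read A #1, read B #1); then C (read A #2, read B #2); then C (read A #4, read B #3); then A (read A #5, read B #4); then C (read A #7, read B #6); then C (read A #8, read B #7); then C (read A #11, read B #9); then A (read A #12, read B #10); then G (read A #13, read B #12), and the DP table's final entry dp[15][13] is also 9, so no common subsequence is longer.

9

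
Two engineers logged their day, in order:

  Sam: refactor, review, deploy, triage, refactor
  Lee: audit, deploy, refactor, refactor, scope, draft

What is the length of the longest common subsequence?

Pick refactor [1,3], refactor [5,4]; all 2 tasks appear in both, in order, and the DP table's final entry dp[5][6] is also 2, so no common subsequence is longer.

2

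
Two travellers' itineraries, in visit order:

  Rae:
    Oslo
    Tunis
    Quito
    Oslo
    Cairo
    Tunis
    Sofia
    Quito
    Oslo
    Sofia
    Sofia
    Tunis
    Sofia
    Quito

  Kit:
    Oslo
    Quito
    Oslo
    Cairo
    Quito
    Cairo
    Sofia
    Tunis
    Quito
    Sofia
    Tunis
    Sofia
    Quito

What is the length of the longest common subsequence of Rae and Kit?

Match Oslo [1,1], Quito [3,2], Oslo [4,3], Cairo [5,6], Tunis [6,8], Quito [8,9], Sofia [11,10], Tunis [12,11], Sofia [13,12], Quito [14,13] — 10 stops in the same relative order in both. Since dp[14][13] = 10, nothing longer is possible.

10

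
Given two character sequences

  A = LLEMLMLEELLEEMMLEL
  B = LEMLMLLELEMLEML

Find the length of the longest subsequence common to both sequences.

Pick L [2,1]; then E [3,2]; then M [4,3]; then L [5,4]; then M [6,5]; then L [7,7]; then E [9,8]; then L [11,9]; then E [13,10]; then M [15,11]; then L [16,12]; then E [17,13]; then L [18,15]; all 13 characters appear in both, in order. The LCS DP gives dp[18][15] = 13, so this is optimal.

13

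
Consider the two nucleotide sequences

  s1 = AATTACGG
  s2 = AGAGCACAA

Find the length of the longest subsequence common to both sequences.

4

Let dp[i][j] be the LCS length of the first i bases of s1 and the first j bases of s2. dp[i][j] = dp[i-1][j-1]+1 when the i-th and j-th bases match, else max(dp[i-1][j], dp[i][j-1]).
    ·  A  G  A  G  C  A  C  A  A
 ·  0  0  0  0  0  0  0  0  0  0
 A  0  1  1  1  1  1  1  1  1  1
 A  0  1  1  2  2  2  2  2  2  2
 T  0  1  1  2  2  2  2  2  2  2
 T  0  1  1  2  2  2  2  2  2  2
 A  0  1  1  2  2  2  3  3  3  3
 C  0  1  1  2  2  3  3  4  4  4
 G  0  1  2  2  3  3  3  4  4  4
 G  0  1  2  2  3  3  3  4  4  4
dp[8][9] = 4. One LCS (by backtracking along matches): AAAC.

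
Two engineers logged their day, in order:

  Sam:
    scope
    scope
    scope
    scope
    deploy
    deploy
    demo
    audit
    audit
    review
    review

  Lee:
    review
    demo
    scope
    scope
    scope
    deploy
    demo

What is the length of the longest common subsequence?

5

Pick scope (Sam #2, Lee #3), scope (Sam #3, Lee #4), scope (Sam #4, Lee #5), deploy (Sam #6, Lee #6), demo (Sam #7, Lee #7); all 5 tasks appear in both, in order. The LCS DP gives dp[11][7] = 5, so this is optimal.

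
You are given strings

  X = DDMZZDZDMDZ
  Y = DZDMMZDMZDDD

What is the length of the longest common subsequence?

Let dp[i][j] be the LCS length of the first i characters of X and the first j characters of Y. dp[i][j] = dp[i-1][j-1]+1 when the i-th and j-th characters match, else max(dp[i-1][j], dp[i][j-1]).
    ·  D  Z  D  M  M  Z  D  M  Z  D  D  D
 ·  0  0  0  0  0  0  0  0  0  0  0  0  0
 D  0  1  1  1  1  1  1  1  1  1  1  1  1
 D  0  1  1  2  2  2  2  2  2  2  2  2  2
 M  0  1  1  2  3  3  3  3  3  3  3  3  3
 Z  0  1  2  2  3  3  4  4  4  4  4  4  4
 Z  0  1  2  2  3  3  4  4  4  5  5  5  5
 D  0  1  2  3  3  3  4  5  5  5  6  6  6
 Z  0  1  2  3  3  3  4  5  5  6  6  6  6
 D  0  1  2  3  3  3  4  5  5  6  7  7  7
 M  0  1  2  3  4  4  4  5  6  6  7  7  7
 D  0  1  2  3  4  4  4  5  6  6  7  8  8
 Z  0  1  2  3  4  4  5  5  6  7  7  8  8
dp[11][12] = 8. One LCS (by backtracking along matches): DDMZZDDD.

8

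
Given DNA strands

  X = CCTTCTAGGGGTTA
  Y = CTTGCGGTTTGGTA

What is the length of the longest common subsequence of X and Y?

Taking C [2,1], then T [3,2], then T [4,3], then C [5,5], then G [8,6], then G [9,7], then G [10,11], then G [11,12], then T [13,13], then A [14,14] gives a common subsequence of length 10. Since dp[14][14] = 10, nothing longer is possible.

10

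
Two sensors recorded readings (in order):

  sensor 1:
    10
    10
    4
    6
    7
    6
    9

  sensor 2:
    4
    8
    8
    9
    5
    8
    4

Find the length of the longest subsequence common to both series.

2

Match 4 at sensor 1[3]=sensor 2[1] → 9 at sensor 1[7]=sensor 2[4] — 2 values in the same relative order in both. Since dp[7][7] = 2, nothing longer is possible.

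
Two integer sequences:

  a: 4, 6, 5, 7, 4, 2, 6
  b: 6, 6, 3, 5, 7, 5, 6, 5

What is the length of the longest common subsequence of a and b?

4

One common subsequence of length 4: 6 [2,2], then 5 [3,4], then 7 [4,5], then 6 [7,7], and the DP table's final entry dp[7][8] is also 4, so no common subsequence is longer.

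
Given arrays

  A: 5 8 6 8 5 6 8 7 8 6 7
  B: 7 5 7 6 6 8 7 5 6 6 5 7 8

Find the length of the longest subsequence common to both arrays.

7

Let dp[i][j] be the LCS length of the first i values of A and the first j values of B. dp[i][j] = dp[i-1][j-1]+1 when the i-th and j-th values match, else max(dp[i-1][j], dp[i][j-1]).
    ·  7  5  7  6  6  8  7  5  6  6  5  7  8
 ·  0  0  0  0  0  0  0  0  0  0  0  0  0  0
 5  0  0  1  1  1  1  1  1  1  1  1  1  1  1
 8  0  0  1  1  1  1  2  2  2  2  2  2  2  2
 6  0  0  1  1  2  2  2  2  2  3  3  3  3  3
 8  0  0  1  1  2  2  3  3  3  3  3  3  3  4
 5  0  0  1  1  2  2  3  3  4  4  4  4  4  4
 6  0  0  1  1  2  3  3  3  4  5  5  5  5  5
 8  0  0  1  1  2  3  4  4  4  5  5  5  5  6
 7  0  1  1  2  2  3  4  5  5  5  5  5  6  6
 8  0  1  1  2  2  3  4  5  5  5  5  5  6  7
 6  0  1  1  2  3  3  4  5  5  6  6  6  6  7
 7  0  1  1  2  3  3  4  5  5  6  6  6  7  7
dp[11][13] = 7. One LCS (by backtracking along matches): 5, 6, 8, 5, 6, 7, 8.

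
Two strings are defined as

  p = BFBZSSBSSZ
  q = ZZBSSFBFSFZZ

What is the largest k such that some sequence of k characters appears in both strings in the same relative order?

Let dp[i][j] be the LCS length of the first i characters of p and the first j characters of q. dp[i][j] = dp[i-1][j-1]+1 when the i-th and j-th characters match, else max(dp[i-1][j], dp[i][j-1]).
    ·  Z  Z  B  S  S  F  B  F  S  F  Z  Z
 ·  0  0  0  0  0  0  0  0  0  0  0  0  0
 B  0  0  0  1  1  1  1  1  1  1  1  1  1
 F  0  0  0  1  1  1  2  2  2  2  2  2  2
 B  0  0  0  1  1  1  2  3  3  3  3  3  3
 Z  0  1  1  1  1  1  2  3  3  3  3  4  4
 S  0  1  1  1  2  2  2  3  3  4  4  4  4
 S  0  1  1  1  2  3  3  3  3  4  4  4  4
 B  0  1  1  2  2  3  3  4  4  4  4  4  4
 S  0  1  1  2  3  3  3  4  4  5  5  5  5
 S  0  1  1  2  3  4  4  4  4  5  5  5  5
 Z  0  1  2  2  3  4  4  4  4  5  5  6  6
dp[10][12] = 6. One LCS (by backtracking along matches): BSSBSZ.

6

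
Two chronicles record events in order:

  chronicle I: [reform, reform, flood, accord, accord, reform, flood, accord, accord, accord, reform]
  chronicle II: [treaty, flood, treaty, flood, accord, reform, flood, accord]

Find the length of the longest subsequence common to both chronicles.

5

Match flood [3,4] → accord [5,5] → reform [6,6] → flood [7,7] → accord [10,8] — 5 events in the same relative order in both, and the DP table's final entry dp[11][8] is also 5, so no common subsequence is longer.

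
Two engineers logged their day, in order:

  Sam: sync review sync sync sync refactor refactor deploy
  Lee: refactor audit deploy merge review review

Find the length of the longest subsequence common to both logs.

2

One common subsequence of length 2: refactor (Sam #6, Lee #1), then deploy (Sam #8, Lee #3). dp[8][6] = 2 confirms this is the maximum.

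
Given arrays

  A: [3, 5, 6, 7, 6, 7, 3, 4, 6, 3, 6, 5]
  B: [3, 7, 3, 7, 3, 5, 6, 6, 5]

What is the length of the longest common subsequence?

Let dp[i][j] be the LCS length of the first i values of A and the first j values of B. dp[i][j] = dp[i-1][j-1]+1 when the i-th and j-th values match, else max(dp[i-1][j], dp[i][j-1]).
    ·  3  7  3  7  3  5  6  6  5
 ·  0  0  0  0  0  0  0  0  0  0
 3  0  1  1  1  1  1  1  1  1  1
 5  0  1  1  1  1  1  2  2  2  2
 6  0  1  1  1  1  1  2  3  3  3
 7  0  1  2  2  2  2  2  3  3  3
 6  0  1  2  2  2  2  2  3  4  4
 7  0  1  2  2  3  3  3  3  4  4
 3  0  1  2  3  3  4  4  4  4  4
 4  0  1  2  3  3  4  4  4  4  4
 6  0  1  2  3  3  4  4  5  5  5
 3  0  1  2  3  3  4  4  5  5  5
 6  0  1  2  3  3  4  4  5  6  6
 5  0  1  2  3  3  4  5  5  6  7
dp[12][9] = 7. One LCS (by backtracking along matches): 3, 7, 7, 3, 6, 6, 5.

7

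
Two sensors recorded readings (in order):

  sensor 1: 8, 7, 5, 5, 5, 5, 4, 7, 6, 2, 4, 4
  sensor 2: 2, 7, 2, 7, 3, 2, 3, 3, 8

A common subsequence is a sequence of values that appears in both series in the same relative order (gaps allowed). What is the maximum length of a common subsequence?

3

Match 7 [2,2], 7 [8,4], 2 [10,6] — 3 values in the same relative order in both. The LCS DP gives dp[12][9] = 3, so this is optimal.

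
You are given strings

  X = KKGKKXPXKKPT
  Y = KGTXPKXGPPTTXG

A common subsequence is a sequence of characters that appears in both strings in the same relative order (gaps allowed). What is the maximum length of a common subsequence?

One common subsequence of length 7: K (X #2, Y #1); then G (X #3, Y #2); then K (X #5, Y #6); then X (X #6, Y #7); then P (X #7, Y #9); then P (X #11, Y #10); then T (X #12, Y #12). dp[12][14] = 7 confirms this is the maximum.

7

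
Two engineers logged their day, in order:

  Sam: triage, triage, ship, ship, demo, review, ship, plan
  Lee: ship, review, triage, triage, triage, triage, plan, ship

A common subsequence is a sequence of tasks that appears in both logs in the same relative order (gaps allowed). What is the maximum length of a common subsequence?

3

Pick triage at Sam[1]=Lee[5], then triage at Sam[2]=Lee[6], then ship at Sam[7]=Lee[8]; all 3 tasks appear in both, in order. Since dp[8][8] = 3, nothing longer is possible.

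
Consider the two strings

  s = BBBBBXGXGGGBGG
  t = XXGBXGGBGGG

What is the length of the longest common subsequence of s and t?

Pick X (s #6, t #2), G (s #7, t #3), X (s #8, t #5), G (s #9, t #6), G (s #10, t #7), G (s #11, t #9), G (s #13, t #10), G (s #14, t #11); all 8 characters appear in both, in order. dp[14][11] = 8 confirms this is the maximum.

8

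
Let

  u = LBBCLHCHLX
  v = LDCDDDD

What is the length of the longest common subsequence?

Let dp[i][j] be the LCS length of the first i characters of u and the first j characters of v. dp[i][j] = dp[i-1][j-1]+1 when the i-th and j-th characters match, else max(dp[i-1][j], dp[i][j-1]).
    ·  L  D  C  D  D  D  D
 ·  0  0  0  0  0  0  0  0
 L  0  1  1  1  1  1  1  1
 B  0  1  1  1  1  1  1  1
 B  0  1  1  1  1  1  1  1
 C  0  1  1  2  2  2  2  2
 L  0  1  1  2  2  2  2  2
 H  0  1  1  2  2  2  2  2
 C  0  1  1  2  2  2  2  2
 H  0  1  1  2  2  2  2  2
 L  0  1  1  2  2  2  2  2
 X  0  1  1  2  2  2  2  2
dp[10][7] = 2. One LCS (by backtracking along matches): LC.

2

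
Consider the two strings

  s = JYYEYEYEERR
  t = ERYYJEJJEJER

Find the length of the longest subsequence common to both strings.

Taking Y (s #2, t #3), Y (s #3, t #4), E (s #4, t #6), E (s #6, t #9), E (s #9, t #11), R (s #11, t #12) gives a common subsequence of length 6. dp[11][12] = 6 confirms this is the maximum.

6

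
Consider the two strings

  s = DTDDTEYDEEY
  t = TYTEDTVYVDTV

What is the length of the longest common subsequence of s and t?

Let dp[i][j] be the LCS length of the first i characters of s and the first j characters of t. dp[i][j] = dp[i-1][j-1]+1 when the i-th and j-th characters match, else max(dp[i-1][j], dp[i][j-1]).
    ·  T  Y  T  E  D  T  V  Y  V  D  T  V
 ·  0  0  0  0  0  0  0  0  0  0  0  0  0
 D  0  0  0  0  0  1  1  1  1  1  1  1  1
 T  0  1  1  1  1  1  2  2  2  2  2  2  2
 D  0  1  1  1  1  2  2  2  2  2  3  3  3
 D  0  1  1  1  1  2  2  2  2  2  3  3  3
 T  0  1  1  2  2  2  3  3  3  3  3  4  4
 E  0  1  1  2  3  3  3  3  3  3  3  4  4
 Y  0  1  2  2  3  3  3  3  4  4  4  4  4
 D  0  1  2  2  3  4  4  4  4  4  5  5  5
 E  0  1  2  2  3  4  4  4  4  4  5  5  5
 E  0  1  2  2  3  4  4  4  4  4  5  5  5
 Y  0  1  2  2  3  4  4  4  5  5  5  5  5
dp[11][12] = 5. One LCS (by backtracking along matches): TDTYD.

5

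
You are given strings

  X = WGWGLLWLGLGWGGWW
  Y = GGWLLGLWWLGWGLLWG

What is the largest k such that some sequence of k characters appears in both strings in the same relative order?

Taking G at X[2]=Y[2], then W at X[3]=Y[3], then G at X[4]=Y[6], then L at X[5]=Y[7], then L at X[6]=Y[10], then W at X[7]=Y[12], then L at X[8]=Y[14], then L at X[10]=Y[15], then W at X[12]=Y[16], then G at X[14]=Y[17] gives a common subsequence of length 10. The LCS DP gives dp[16][17] = 10, so this is optimal.

10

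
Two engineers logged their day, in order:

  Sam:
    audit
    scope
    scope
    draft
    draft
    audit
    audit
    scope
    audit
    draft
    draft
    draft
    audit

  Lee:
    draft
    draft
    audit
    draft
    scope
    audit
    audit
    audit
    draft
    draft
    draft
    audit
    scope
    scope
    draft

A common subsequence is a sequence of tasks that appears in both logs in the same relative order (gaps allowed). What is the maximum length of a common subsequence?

9

Taking audit [1,3], scope [3,5], audit [6,6], audit [7,7], audit [9,8], draft [10,9], draft [11,10], draft [12,11], audit [13,12] gives a common subsequence of length 9. Since dp[13][15] = 9, nothing longer is possible.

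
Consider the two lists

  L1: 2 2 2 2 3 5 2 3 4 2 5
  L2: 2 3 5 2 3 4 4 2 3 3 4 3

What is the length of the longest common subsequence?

7

Pick 2 at L1[4]=L2[1] → 3 at L1[5]=L2[2] → 5 at L1[6]=L2[3] → 2 at L1[7]=L2[4] → 3 at L1[8]=L2[5] → 4 at L1[9]=L2[7] → 2 at L1[10]=L2[8]; all 7 values appear in both, in order. The LCS DP gives dp[11][12] = 7, so this is optimal.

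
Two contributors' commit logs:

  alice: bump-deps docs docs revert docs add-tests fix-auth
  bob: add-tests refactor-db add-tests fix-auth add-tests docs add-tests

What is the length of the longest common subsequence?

Match docs (alice #5, bob #6), add-tests (alice #6, bob #7) — 2 commits in the same relative order in both, and the DP table's final entry dp[7][7] is also 2, so no common subsequence is longer.

2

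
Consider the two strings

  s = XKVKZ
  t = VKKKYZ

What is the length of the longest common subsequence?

Match K [2,3], K [4,4], Z [5,6] — 3 characters in the same relative order in both. Since dp[5][6] = 3, nothing longer is possible.

3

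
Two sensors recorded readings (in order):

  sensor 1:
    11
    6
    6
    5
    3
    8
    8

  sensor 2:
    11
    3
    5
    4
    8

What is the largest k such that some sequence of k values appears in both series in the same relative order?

3

Let dp[i][j] be the LCS length of the first i values of sensor 1 and the first j values of sensor 2. dp[i][j] = dp[i-1][j-1]+1 when the i-th and j-th values match, else max(dp[i-1][j], dp[i][j-1]).
    · 11  3  5  4  8
 ·  0  0  0  0  0  0
11  0  1  1  1  1  1
 6  0  1  1  1  1  1
 6  0  1  1  1  1  1
 5  0  1  1  2  2  2
 3  0  1  2  2  2  2
 8  0  1  2  2  2  3
 8  0  1  2  2  2  3
dp[7][5] = 3. One LCS (by backtracking along matches): 11, 5, 8.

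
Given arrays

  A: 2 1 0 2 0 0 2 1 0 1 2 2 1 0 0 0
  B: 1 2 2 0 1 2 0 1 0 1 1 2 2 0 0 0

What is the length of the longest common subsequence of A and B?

12

Taking 2 [1,3], then 1 [2,5], then 2 [4,6], then 0 [5,7], then 0 [6,9], then 1 [8,10], then 1 [10,11], then 2 [11,12], then 2 [12,13], then 0 [14,14], then 0 [15,15], then 0 [16,16] gives a common subsequence of length 12. dp[16][16] = 12 confirms this is the maximum.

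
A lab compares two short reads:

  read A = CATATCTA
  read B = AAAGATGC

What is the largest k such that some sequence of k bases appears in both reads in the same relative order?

4

Let dp[i][j] be the LCS length of the first i bases of read A and the first j bases of read B. dp[i][j] = dp[i-1][j-1]+1 when the i-th and j-th bases match, else max(dp[i-1][j], dp[i][j-1]).
    ·  A  A  A  G  A  T  G  C
 ·  0  0  0  0  0  0  0  0  0
 C  0  0  0  0  0  0  0  0  1
 A  0  1  1  1  1  1  1  1  1
 T  0  1  1  1  1  1  2  2  2
 A  0  1  2  2  2  2  2  2  2
 T  0  1  2  2  2  2  3  3  3
 C  0  1  2  2  2  2  3  3  4
 T  0  1  2  2  2  2  3  3  4
 A  0  1  2  3  3  3  3  3  4
dp[8][8] = 4. One LCS (by backtracking along matches): AATC.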